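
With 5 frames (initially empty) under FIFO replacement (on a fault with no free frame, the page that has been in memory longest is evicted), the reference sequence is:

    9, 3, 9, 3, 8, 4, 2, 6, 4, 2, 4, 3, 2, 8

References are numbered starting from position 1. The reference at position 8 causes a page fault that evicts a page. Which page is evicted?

pos 1: 9: fault, frames {9}
pos 2: 3: fault, frames {9,3}
pos 3: 9: hit
pos 4: 3: hit
pos 5: 8: fault, frames {9,3,8}
pos 6: 4: fault, frames {9,3,8,4}
pos 7: 2: fault, frames {9,3,8,4,2}
pos 8: 6: fault, evict 9, frames {3,8,4,2,6}
At position 8, page 9 is evicted.

9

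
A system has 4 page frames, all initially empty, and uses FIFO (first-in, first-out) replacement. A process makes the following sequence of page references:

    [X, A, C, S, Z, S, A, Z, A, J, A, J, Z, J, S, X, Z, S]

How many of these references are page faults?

9

X -> fault, frames (X)
A -> fault, frames (X A)
C -> fault, frames (X A C)
S -> fault, frames (X A C S)
Z -> fault, evict X, frames (A C S Z)
S -> hit
A -> hit
Z -> hit
A -> hit
J -> fault, evict A, frames (C S Z J)
A -> fault, evict C, frames (S Z J A)
J -> hit
Z -> hit
J -> hit
S -> hit
X -> fault, evict S, frames (Z J A X)
Z -> hit
S -> fault, evict Z, frames (J A X S)
Page faults: 9.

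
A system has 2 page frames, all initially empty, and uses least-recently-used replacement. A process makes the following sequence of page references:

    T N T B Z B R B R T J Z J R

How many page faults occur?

T -> miss, frames (T)
N -> miss, frames (T N)
T -> hit
B -> miss, evict N, frames (T B)
Z -> miss, evict T, frames (B Z)
B -> hit
R -> miss, evict Z, frames (B R)
B -> hit
R -> hit
T -> miss, evict B, frames (R T)
J -> miss, evict R, frames (T J)
Z -> miss, evict T, frames (J Z)
J -> hit
R -> miss, evict Z, frames (J R)
Page faults: 9.

9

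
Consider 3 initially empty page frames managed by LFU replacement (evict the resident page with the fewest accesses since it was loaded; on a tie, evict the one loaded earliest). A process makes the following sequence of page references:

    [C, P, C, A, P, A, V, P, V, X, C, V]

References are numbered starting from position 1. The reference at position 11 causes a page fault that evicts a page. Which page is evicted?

pos 1: C → miss, frames [C]
pos 2: P → miss, frames [C, P]
pos 3: C → hit
pos 4: A → miss, frames [C, P, A]
pos 5: P → hit
pos 6: A → hit
pos 7: V → miss, evict C, frames [P, A, V]
pos 8: P → hit
pos 9: V → hit
pos 10: X → miss, evict A, frames [P, V, X]
pos 11: C → miss, evict X, frames [P, V, C]
At position 11, page X is evicted.

X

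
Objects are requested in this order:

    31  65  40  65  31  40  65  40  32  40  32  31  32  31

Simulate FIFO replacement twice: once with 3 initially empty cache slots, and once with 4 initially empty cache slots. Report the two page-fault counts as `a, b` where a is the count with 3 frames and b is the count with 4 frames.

5, 4

3 frames: F F F . . . . . F . . F . . → 5 faults.
4 frames: F F F . . . . . F . . . . . → 4 faults.
4 < 5: adding a frame reduced faults, as is typical.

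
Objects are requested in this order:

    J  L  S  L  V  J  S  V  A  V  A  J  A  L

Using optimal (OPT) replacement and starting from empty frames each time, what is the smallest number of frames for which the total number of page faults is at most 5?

4

f=1: 14 faults
f=2: 9 faults
f=3: 6 faults
f=4: 5 faults
f=5: 5 faults
Smallest f with faults ≤ 5 is 4.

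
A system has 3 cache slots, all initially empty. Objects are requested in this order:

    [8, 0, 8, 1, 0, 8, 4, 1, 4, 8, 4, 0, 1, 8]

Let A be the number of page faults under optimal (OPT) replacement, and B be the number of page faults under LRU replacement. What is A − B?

Under OPT: F F . F . . F . . . . F . . → 5 faults.
Under LRU: F F . F . . F F . . . F F F → 8 faults.
A − B = 5 − 8 = -3.

-3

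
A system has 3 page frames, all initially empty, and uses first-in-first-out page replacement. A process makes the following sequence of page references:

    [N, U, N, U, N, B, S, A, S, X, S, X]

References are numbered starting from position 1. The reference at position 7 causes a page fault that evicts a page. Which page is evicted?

pos 1: N: fault, frames (N)
pos 2: U: fault, frames (N U)
pos 3: N: hit
pos 4: U: hit
pos 5: N: hit
pos 6: B: fault, frames (N U B)
pos 7: S: fault, evict N, frames (U B S)
At position 7, page N is evicted.

N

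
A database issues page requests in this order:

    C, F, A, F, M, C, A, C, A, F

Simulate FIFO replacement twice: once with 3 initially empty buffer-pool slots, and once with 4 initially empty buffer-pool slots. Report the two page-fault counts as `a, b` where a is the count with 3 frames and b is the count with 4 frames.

3 frames: F F F . F F . . . F → 6 faults.
4 frames: F F F . F . . . . . → 4 faults.
4 < 6: adding a frame reduced faults, as is typical.

6, 4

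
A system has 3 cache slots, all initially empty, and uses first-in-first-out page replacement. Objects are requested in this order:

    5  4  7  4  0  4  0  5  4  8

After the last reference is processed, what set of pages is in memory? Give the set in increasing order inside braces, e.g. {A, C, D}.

5: fault, frames {5}
4: fault, frames {5,4}
7: fault, frames {5,4,7}
4: hit
0: fault, evict 5, frames {4,7,0}
4: hit
0: hit
5: fault, evict 4, frames {7,0,5}
4: fault, evict 7, frames {0,5,4}
8: fault, evict 0, frames {5,4,8}

{4, 5, 8}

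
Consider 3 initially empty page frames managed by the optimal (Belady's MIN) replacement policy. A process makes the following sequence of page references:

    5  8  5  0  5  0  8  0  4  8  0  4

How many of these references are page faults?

5: miss, frames [5]
8: miss, frames [5, 8]
5: hit
0: miss, frames [5, 8, 0]
5: hit
0: hit
8: hit
0: hit
4: miss, evict 5, frames [8, 0, 4]
8: hit
0: hit
4: hit
Page faults: 4.

4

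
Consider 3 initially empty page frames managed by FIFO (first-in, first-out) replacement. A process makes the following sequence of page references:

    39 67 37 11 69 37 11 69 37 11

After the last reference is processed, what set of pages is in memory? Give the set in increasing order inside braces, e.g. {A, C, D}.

{11, 37, 69}

39 -> fault, frames [39]
67 -> fault, frames [39, 67]
37 -> fault, frames [39, 67, 37]
11 -> fault, evict 39, frames [67, 37, 11]
69 -> fault, evict 67, frames [37, 11, 69]
37 -> hit
11 -> hit
69 -> hit
37 -> hit
11 -> hit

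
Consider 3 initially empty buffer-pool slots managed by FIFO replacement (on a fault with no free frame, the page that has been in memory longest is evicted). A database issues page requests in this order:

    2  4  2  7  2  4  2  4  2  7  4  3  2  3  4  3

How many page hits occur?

10

2 → fault, frames [2]
4 → fault, frames [2, 4]
2 → hit
7 → fault, frames [2, 4, 7]
2 → hit
4 → hit
2 → hit
4 → hit
2 → hit
7 → hit
4 → hit
3 → fault, evict 2, frames [4, 7, 3]
2 → fault, evict 4, frames [7, 3, 2]
3 → hit
4 → fault, evict 7, frames [3, 2, 4]
3 → hit
Hits: 10.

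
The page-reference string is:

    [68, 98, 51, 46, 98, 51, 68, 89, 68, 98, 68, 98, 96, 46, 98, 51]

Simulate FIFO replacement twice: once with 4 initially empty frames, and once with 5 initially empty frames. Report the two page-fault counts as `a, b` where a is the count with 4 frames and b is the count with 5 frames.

4 frames: F F F F . . . F F F . . F F . F → 10 faults.
5 frames: F F F F . . . F . . . . F . . . → 6 faults.
6 < 10: adding a frame reduced faults, as is typical.

10, 6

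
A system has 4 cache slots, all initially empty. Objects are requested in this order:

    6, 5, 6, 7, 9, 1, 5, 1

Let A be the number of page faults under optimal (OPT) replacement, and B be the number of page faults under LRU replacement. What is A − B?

-1

Under OPT: F F . F F F . . → 5 faults.
Under LRU: F F . F F F F . → 6 faults.
A − B = 5 − 6 = -1.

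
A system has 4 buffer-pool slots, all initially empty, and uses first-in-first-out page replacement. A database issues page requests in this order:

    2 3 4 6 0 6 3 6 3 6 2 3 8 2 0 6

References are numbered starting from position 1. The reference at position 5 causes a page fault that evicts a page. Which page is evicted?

2

pos 1: 2 → fault, frames {2}
pos 2: 3 → fault, frames {2,3}
pos 3: 4 → fault, frames {2,3,4}
pos 4: 6 → fault, frames {2,3,4,6}
pos 5: 0 → fault, evict 2, frames {3,4,6,0}
At position 5, page 2 is evicted.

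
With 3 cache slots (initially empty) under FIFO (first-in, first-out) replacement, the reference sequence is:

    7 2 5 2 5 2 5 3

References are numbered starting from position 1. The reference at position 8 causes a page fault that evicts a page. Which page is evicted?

7

pos 1: 7: miss, frames [7]
pos 2: 2: miss, frames [7, 2]
pos 3: 5: miss, frames [7, 2, 5]
pos 4: 2: hit
pos 5: 5: hit
pos 6: 2: hit
pos 7: 5: hit
pos 8: 3: miss, evict 7, frames [2, 5, 3]
At position 8, page 7 is evicted.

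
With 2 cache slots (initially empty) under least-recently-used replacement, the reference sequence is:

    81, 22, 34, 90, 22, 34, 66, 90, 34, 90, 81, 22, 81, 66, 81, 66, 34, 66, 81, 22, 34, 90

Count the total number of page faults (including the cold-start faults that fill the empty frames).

17

81: fault, frames (81)
22: fault, frames (81 22)
34: fault, evict 81, frames (22 34)
90: fault, evict 22, frames (34 90)
22: fault, evict 34, frames (90 22)
34: fault, evict 90, frames (22 34)
66: fault, evict 22, frames (34 66)
90: fault, evict 34, frames (66 90)
34: fault, evict 66, frames (90 34)
90: hit
81: fault, evict 34, frames (90 81)
22: fault, evict 90, frames (81 22)
81: hit
66: fault, evict 22, frames (81 66)
81: hit
66: hit
34: fault, evict 81, frames (66 34)
66: hit
81: fault, evict 34, frames (66 81)
22: fault, evict 66, frames (81 22)
34: fault, evict 81, frames (22 34)
90: fault, evict 22, frames (34 90)
Page faults: 17.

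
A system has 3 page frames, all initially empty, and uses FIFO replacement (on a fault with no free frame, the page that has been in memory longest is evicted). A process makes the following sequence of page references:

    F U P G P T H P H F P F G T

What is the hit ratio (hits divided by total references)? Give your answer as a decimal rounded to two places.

0.29

F -> fault, frames {F}
U -> fault, frames {F,U}
P -> fault, frames {F,U,P}
G -> fault, evict F, frames {U,P,G}
P -> hit
T -> fault, evict U, frames {P,G,T}
H -> fault, evict P, frames {G,T,H}
P -> fault, evict G, frames {T,H,P}
H -> hit
F -> fault, evict T, frames {H,P,F}
P -> hit
F -> hit
G -> fault, evict H, frames {P,F,G}
T -> fault, evict P, frames {F,G,T}
Hits: 4 of 14 references → 4/14 = 0.2857.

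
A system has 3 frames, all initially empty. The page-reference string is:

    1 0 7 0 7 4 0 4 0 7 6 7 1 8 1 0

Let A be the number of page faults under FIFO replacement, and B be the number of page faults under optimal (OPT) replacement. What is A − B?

Under FIFO: F F F . . F . . . . F . F F . F → 8 faults.
Under OPT: F F F . . F . . . . F . F F . . → 7 faults.
A − B = 8 − 7 = 1.

1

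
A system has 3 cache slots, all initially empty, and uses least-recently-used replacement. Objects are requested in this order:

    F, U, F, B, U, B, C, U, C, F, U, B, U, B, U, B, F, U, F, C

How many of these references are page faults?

7

F → miss, frames [F]
U → miss, frames [F, U]
F → hit
B → miss, frames [U, F, B]
U → hit
B → hit
C → miss, evict F, frames [U, B, C]
U → hit
C → hit
F → miss, evict B, frames [U, C, F]
U → hit
B → miss, evict C, frames [F, U, B]
U → hit
B → hit
U → hit
B → hit
F → hit
U → hit
F → hit
C → miss, evict B, frames [U, F, C]
Page faults: 7.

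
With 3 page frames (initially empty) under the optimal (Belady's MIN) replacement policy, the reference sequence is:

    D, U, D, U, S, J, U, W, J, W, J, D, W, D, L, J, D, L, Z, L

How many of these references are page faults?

D → fault, frames {D}
U → fault, frames {D,U}
D → hit
U → hit
S → fault, frames {D,U,S}
J → fault, evict S, frames {D,U,J}
U → hit
W → fault, evict U, frames {D,J,W}
J → hit
W → hit
J → hit
D → hit
W → hit
D → hit
L → fault, evict W, frames {D,J,L}
J → hit
D → hit
L → hit
Z → fault, evict J, frames {D,L,Z}
L → hit
Page faults: 7.

7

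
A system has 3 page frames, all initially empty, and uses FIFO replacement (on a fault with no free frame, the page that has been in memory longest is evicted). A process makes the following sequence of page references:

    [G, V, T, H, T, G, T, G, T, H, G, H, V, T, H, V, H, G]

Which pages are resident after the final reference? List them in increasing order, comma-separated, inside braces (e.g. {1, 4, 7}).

{G, H, T}

G: fault, frames [G]
V: fault, frames [G, V]
T: fault, frames [G, V, T]
H: fault, evict G, frames [V, T, H]
T: hit
G: fault, evict V, frames [T, H, G]
T: hit
G: hit
T: hit
H: hit
G: hit
H: hit
V: fault, evict T, frames [H, G, V]
T: fault, evict H, frames [G, V, T]
H: fault, evict G, frames [V, T, H]
V: hit
H: hit
G: fault, evict V, frames [T, H, G]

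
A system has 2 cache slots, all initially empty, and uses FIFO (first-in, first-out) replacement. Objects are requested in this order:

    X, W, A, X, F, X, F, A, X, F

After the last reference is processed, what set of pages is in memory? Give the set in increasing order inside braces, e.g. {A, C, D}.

X -> miss, frames [X]
W -> miss, frames [X, W]
A -> miss, evict X, frames [W, A]
X -> miss, evict W, frames [A, X]
F -> miss, evict A, frames [X, F]
X -> hit
F -> hit
A -> miss, evict X, frames [F, A]
X -> miss, evict F, frames [A, X]
F -> miss, evict A, frames [X, F]

{F, X}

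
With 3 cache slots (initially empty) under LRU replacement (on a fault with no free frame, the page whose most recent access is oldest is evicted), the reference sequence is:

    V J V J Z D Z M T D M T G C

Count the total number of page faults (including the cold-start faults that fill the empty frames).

9

V → fault, frames {V}
J → fault, frames {V,J}
V → hit
J → hit
Z → fault, frames {V,J,Z}
D → fault, evict V, frames {J,Z,D}
Z → hit
M → fault, evict J, frames {D,Z,M}
T → fault, evict D, frames {Z,M,T}
D → fault, evict Z, frames {M,T,D}
M → hit
T → hit
G → fault, evict D, frames {M,T,G}
C → fault, evict M, frames {T,G,C}
Page faults: 9.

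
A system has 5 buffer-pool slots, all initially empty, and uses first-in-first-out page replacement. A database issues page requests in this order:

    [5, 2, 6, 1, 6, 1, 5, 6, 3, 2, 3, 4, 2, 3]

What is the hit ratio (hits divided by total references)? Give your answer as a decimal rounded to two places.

0.57

5 -> miss, frames (5)
2 -> miss, frames (5 2)
6 -> miss, frames (5 2 6)
1 -> miss, frames (5 2 6 1)
6 -> hit
1 -> hit
5 -> hit
6 -> hit
3 -> miss, frames (5 2 6 1 3)
2 -> hit
3 -> hit
4 -> miss, evict 5, frames (2 6 1 3 4)
2 -> hit
3 -> hit
Hits: 8 of 14 references → 8/14 = 0.5714.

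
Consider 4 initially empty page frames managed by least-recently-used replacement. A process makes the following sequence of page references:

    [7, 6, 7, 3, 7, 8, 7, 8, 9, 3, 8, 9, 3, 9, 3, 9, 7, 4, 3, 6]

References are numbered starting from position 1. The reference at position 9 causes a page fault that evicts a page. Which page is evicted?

6

pos 1: 7 -> fault, frames (7)
pos 2: 6 -> fault, frames (7 6)
pos 3: 7 -> hit
pos 4: 3 -> fault, frames (6 7 3)
pos 5: 7 -> hit
pos 6: 8 -> fault, frames (6 3 7 8)
pos 7: 7 -> hit
pos 8: 8 -> hit
pos 9: 9 -> fault, evict 6, frames (3 7 8 9)
At position 9, page 6 is evicted.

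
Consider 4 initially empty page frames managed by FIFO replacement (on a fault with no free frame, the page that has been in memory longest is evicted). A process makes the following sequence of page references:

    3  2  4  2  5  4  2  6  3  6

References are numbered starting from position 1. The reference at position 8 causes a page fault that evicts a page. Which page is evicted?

pos 1: 3 → miss, frames (3)
pos 2: 2 → miss, frames (3 2)
pos 3: 4 → miss, frames (3 2 4)
pos 4: 2 → hit
pos 5: 5 → miss, frames (3 2 4 5)
pos 6: 4 → hit
pos 7: 2 → hit
pos 8: 6 → miss, evict 3, frames (2 4 5 6)
At position 8, page 3 is evicted.

3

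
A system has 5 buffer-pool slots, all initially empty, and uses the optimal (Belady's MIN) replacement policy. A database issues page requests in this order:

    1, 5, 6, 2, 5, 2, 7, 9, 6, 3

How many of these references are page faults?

1: fault, frames (1)
5: fault, frames (1 5)
6: fault, frames (1 5 6)
2: fault, frames (1 5 6 2)
5: hit
2: hit
7: fault, frames (1 5 6 2 7)
9: fault, evict 7, frames (1 5 6 2 9)
6: hit
3: fault, evict 9, frames (1 5 6 2 3)
Page faults: 7.

7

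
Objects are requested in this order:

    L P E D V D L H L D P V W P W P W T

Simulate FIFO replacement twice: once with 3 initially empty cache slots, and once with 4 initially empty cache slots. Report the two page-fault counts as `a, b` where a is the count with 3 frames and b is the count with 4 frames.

12, 10

3 frames: F F F F F . F F . F F F F . . . . F → 12 faults.
4 frames: F F F F F . F F . . F . F . . . . F → 10 faults.
10 < 12: adding a frame reduced faults, as is typical.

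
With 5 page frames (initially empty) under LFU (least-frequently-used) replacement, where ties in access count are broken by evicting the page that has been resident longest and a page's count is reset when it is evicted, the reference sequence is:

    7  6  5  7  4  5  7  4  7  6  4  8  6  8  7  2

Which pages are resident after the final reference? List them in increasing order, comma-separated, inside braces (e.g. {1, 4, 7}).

7 → miss, frames {7}
6 → miss, frames {7,6}
5 → miss, frames {7,6,5}
7 → hit
4 → miss, frames {7,6,5,4}
5 → hit
7 → hit
4 → hit
7 → hit
6 → hit
4 → hit
8 → miss, frames {7,6,5,4,8}
6 → hit
8 → hit
7 → hit
2 → miss, evict 5, frames {7,6,4,8,2}

{2, 4, 6, 7, 8}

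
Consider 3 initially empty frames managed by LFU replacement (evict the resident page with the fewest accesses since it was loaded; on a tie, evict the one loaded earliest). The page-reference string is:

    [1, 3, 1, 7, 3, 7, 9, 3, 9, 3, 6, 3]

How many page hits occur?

1 -> fault, frames (1)
3 -> fault, frames (1 3)
1 -> hit
7 -> fault, frames (1 3 7)
3 -> hit
7 -> hit
9 -> fault, evict 1, frames (3 7 9)
3 -> hit
9 -> hit
3 -> hit
6 -> fault, evict 7, frames (3 9 6)
3 -> hit
Hits: 7.

7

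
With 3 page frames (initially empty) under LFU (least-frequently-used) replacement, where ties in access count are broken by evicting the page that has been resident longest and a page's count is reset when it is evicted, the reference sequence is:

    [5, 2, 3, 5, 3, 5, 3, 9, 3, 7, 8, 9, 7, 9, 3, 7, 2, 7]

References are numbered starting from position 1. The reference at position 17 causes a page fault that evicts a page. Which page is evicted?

7

pos 1: 5 → fault, frames (5)
pos 2: 2 → fault, frames (5 2)
pos 3: 3 → fault, frames (5 2 3)
pos 4: 5 → hit
pos 5: 3 → hit
pos 6: 5 → hit
pos 7: 3 → hit
pos 8: 9 → fault, evict 2, frames (5 3 9)
pos 9: 3 → hit
pos 10: 7 → fault, evict 9, frames (5 3 7)
pos 11: 8 → fault, evict 7, frames (5 3 8)
pos 12: 9 → fault, evict 8, frames (5 3 9)
pos 13: 7 → fault, evict 9, frames (5 3 7)
pos 14: 9 → fault, evict 7, frames (5 3 9)
pos 15: 3 → hit
pos 16: 7 → fault, evict 9, frames (5 3 7)
pos 17: 2 → fault, evict 7, frames (5 3 2)
At position 17, page 7 is evicted.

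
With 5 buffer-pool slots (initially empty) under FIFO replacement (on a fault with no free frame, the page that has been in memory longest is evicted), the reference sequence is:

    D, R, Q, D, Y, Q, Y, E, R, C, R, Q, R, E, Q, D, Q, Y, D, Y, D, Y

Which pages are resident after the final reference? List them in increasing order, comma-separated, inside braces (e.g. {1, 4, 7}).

{C, D, E, Q, Y}

D -> fault, frames [D]
R -> fault, frames [D, R]
Q -> fault, frames [D, R, Q]
D -> hit
Y -> fault, frames [D, R, Q, Y]
Q -> hit
Y -> hit
E -> fault, frames [D, R, Q, Y, E]
R -> hit
C -> fault, evict D, frames [R, Q, Y, E, C]
R -> hit
Q -> hit
R -> hit
E -> hit
Q -> hit
D -> fault, evict R, frames [Q, Y, E, C, D]
Q -> hit
Y -> hit
D -> hit
Y -> hit
D -> hit
Y -> hit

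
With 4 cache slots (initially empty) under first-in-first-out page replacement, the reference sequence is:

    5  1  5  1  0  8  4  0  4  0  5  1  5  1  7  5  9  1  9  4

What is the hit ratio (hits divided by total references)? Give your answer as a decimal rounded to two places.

0.50

5 -> fault, frames {5}
1 -> fault, frames {5,1}
5 -> hit
1 -> hit
0 -> fault, frames {5,1,0}
8 -> fault, frames {5,1,0,8}
4 -> fault, evict 5, frames {1,0,8,4}
0 -> hit
4 -> hit
0 -> hit
5 -> fault, evict 1, frames {0,8,4,5}
1 -> fault, evict 0, frames {8,4,5,1}
5 -> hit
1 -> hit
7 -> fault, evict 8, frames {4,5,1,7}
5 -> hit
9 -> fault, evict 4, frames {5,1,7,9}
1 -> hit
9 -> hit
4 -> fault, evict 5, frames {1,7,9,4}
Hits: 10 of 20 references → 10/20 = 0.5000.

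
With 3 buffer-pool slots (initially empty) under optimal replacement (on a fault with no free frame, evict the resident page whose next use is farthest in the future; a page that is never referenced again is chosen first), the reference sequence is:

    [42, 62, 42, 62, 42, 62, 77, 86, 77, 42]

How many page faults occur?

42 → fault, frames (42)
62 → fault, frames (42 62)
42 → hit
62 → hit
42 → hit
62 → hit
77 → fault, frames (42 62 77)
86 → fault, evict 62, frames (42 77 86)
77 → hit
42 → hit
Page faults: 4.

4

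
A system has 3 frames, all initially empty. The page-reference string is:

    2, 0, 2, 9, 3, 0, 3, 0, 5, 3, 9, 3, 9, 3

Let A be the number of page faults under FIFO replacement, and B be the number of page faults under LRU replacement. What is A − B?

Under FIFO: F F . F F . . . F . . . . . → 5 faults.
Under LRU: F F . F F F . . F . F . . . → 7 faults.
A − B = 5 − 7 = -2.

-2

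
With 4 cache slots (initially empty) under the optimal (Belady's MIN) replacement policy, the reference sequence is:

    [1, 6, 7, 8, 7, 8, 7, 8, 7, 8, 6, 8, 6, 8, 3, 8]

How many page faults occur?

1 → miss, frames {1}
6 → miss, frames {1,6}
7 → miss, frames {1,6,7}
8 → miss, frames {1,6,7,8}
7 → hit
8 → hit
7 → hit
8 → hit
7 → hit
8 → hit
6 → hit
8 → hit
6 → hit
8 → hit
3 → miss, evict 7, frames {1,6,8,3}
8 → hit
Page faults: 5.

5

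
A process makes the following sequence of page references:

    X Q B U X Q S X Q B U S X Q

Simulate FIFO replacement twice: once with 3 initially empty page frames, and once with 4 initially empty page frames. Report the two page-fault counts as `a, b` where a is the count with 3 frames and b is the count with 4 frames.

11, 12

3 frames: F F F F F F F . . F F . F F → 11 faults.
4 frames: F F F F . . F F F F F F F F → 12 faults.
12 > 11: adding a frame increased faults — Belady's anomaly.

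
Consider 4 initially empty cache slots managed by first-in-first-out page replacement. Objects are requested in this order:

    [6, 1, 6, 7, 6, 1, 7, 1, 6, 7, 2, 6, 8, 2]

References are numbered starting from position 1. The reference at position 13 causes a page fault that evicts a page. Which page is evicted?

6

pos 1: 6: fault, frames (6)
pos 2: 1: fault, frames (6 1)
pos 3: 6: hit
pos 4: 7: fault, frames (6 1 7)
pos 5: 6: hit
pos 6: 1: hit
pos 7: 7: hit
pos 8: 1: hit
pos 9: 6: hit
pos 10: 7: hit
pos 11: 2: fault, frames (6 1 7 2)
pos 12: 6: hit
pos 13: 8: fault, evict 6, frames (1 7 2 8)
At position 13, page 6 is evicted.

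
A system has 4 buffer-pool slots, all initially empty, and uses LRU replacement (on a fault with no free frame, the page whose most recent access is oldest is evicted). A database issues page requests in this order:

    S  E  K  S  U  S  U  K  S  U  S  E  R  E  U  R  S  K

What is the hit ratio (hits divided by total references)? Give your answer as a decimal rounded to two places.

S: fault, frames [S]
E: fault, frames [S, E]
K: fault, frames [S, E, K]
S: hit
U: fault, frames [E, K, S, U]
S: hit
U: hit
K: hit
S: hit
U: hit
S: hit
E: hit
R: fault, evict K, frames [U, S, E, R]
E: hit
U: hit
R: hit
S: hit
K: fault, evict E, frames [U, R, S, K]
Hits: 12 of 18 references → 12/18 = 0.6667.

0.67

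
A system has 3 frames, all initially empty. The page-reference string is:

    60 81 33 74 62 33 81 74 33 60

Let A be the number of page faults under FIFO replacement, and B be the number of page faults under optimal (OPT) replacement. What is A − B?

1

Under FIFO: F F F F F . F . F F → 8 faults.
Under OPT: F F F F F . . F . F → 7 faults.
A − B = 8 − 7 = 1.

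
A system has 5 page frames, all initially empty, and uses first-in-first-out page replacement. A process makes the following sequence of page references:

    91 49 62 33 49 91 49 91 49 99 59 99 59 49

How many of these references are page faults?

91 → miss, frames (91)
49 → miss, frames (91 49)
62 → miss, frames (91 49 62)
33 → miss, frames (91 49 62 33)
49 → hit
91 → hit
49 → hit
91 → hit
49 → hit
99 → miss, frames (91 49 62 33 99)
59 → miss, evict 91, frames (49 62 33 99 59)
99 → hit
59 → hit
49 → hit
Page faults: 6.

6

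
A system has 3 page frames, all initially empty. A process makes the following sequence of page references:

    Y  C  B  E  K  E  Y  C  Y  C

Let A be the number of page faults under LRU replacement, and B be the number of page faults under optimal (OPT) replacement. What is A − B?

Under LRU: F F F F F . F F . . → 7 faults.
Under OPT: F F F F F . . F . . → 6 faults.
A − B = 7 − 6 = 1.

1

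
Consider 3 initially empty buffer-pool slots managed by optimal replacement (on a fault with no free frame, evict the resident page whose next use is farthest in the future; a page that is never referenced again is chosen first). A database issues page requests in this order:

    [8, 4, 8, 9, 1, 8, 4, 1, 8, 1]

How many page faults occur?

8: miss, frames (8)
4: miss, frames (8 4)
8: hit
9: miss, frames (8 4 9)
1: miss, evict 9, frames (8 4 1)
8: hit
4: hit
1: hit
8: hit
1: hit
Page faults: 4.

4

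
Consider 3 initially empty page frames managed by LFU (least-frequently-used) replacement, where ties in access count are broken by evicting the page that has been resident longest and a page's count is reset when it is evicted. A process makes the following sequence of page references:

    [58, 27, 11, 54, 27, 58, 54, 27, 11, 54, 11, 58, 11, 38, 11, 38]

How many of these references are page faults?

58 -> miss, frames (58)
27 -> miss, frames (58 27)
11 -> miss, frames (58 27 11)
54 -> miss, evict 58, frames (27 11 54)
27 -> hit
58 -> miss, evict 11, frames (27 54 58)
54 -> hit
27 -> hit
11 -> miss, evict 58, frames (27 54 11)
54 -> hit
11 -> hit
58 -> miss, evict 11, frames (27 54 58)
11 -> miss, evict 58, frames (27 54 11)
38 -> miss, evict 11, frames (27 54 38)
11 -> miss, evict 38, frames (27 54 11)
38 -> miss, evict 11, frames (27 54 38)
Page faults: 11.

11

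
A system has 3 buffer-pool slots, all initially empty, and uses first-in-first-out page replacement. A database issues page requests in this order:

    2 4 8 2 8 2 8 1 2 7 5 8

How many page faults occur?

2: fault, frames (2)
4: fault, frames (2 4)
8: fault, frames (2 4 8)
2: hit
8: hit
2: hit
8: hit
1: fault, evict 2, frames (4 8 1)
2: fault, evict 4, frames (8 1 2)
7: fault, evict 8, frames (1 2 7)
5: fault, evict 1, frames (2 7 5)
8: fault, evict 2, frames (7 5 8)
Page faults: 8.

8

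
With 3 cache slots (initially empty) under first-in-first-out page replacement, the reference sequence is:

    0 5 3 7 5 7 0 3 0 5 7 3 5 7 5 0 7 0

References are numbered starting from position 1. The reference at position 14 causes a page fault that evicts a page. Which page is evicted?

pos 1: 0: miss, frames [0]
pos 2: 5: miss, frames [0, 5]
pos 3: 3: miss, frames [0, 5, 3]
pos 4: 7: miss, evict 0, frames [5, 3, 7]
pos 5: 5: hit
pos 6: 7: hit
pos 7: 0: miss, evict 5, frames [3, 7, 0]
pos 8: 3: hit
pos 9: 0: hit
pos 10: 5: miss, evict 3, frames [7, 0, 5]
pos 11: 7: hit
pos 12: 3: miss, evict 7, frames [0, 5, 3]
pos 13: 5: hit
pos 14: 7: miss, evict 0, frames [5, 3, 7]
At position 14, page 0 is evicted.

0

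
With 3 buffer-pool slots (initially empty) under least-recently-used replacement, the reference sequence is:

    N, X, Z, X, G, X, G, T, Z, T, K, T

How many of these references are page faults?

7

N -> miss, frames [N]
X -> miss, frames [N, X]
Z -> miss, frames [N, X, Z]
X -> hit
G -> miss, evict N, frames [Z, X, G]
X -> hit
G -> hit
T -> miss, evict Z, frames [X, G, T]
Z -> miss, evict X, frames [G, T, Z]
T -> hit
K -> miss, evict G, frames [Z, T, K]
T -> hit
Page faults: 7.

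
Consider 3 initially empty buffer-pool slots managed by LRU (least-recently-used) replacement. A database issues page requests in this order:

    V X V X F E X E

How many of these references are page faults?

4

V -> fault, frames {V}
X -> fault, frames {V,X}
V -> hit
X -> hit
F -> fault, frames {V,X,F}
E -> fault, evict V, frames {X,F,E}
X -> hit
E -> hit
Page faults: 4.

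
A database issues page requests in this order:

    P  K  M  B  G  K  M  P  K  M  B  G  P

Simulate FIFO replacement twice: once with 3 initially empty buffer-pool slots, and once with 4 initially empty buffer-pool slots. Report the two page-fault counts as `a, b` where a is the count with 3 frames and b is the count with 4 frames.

10, 11

3 frames: F F F F F F F F . . F F . → 10 faults.
4 frames: F F F F F . . F F F F F F → 11 faults.
11 > 10: adding a frame increased faults — Belady's anomaly.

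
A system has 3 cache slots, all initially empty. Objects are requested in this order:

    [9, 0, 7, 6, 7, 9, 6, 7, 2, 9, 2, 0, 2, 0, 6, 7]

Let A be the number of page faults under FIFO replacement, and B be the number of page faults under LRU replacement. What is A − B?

Under FIFO: F F F F . F . . F . . F . . F F → 9 faults.
Under LRU: F F F F . F . . F F . F . . F F → 10 faults.
A − B = 9 − 10 = -1.

-1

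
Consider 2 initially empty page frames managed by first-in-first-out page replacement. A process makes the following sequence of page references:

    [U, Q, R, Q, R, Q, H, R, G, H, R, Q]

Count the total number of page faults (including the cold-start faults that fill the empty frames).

7

U: fault, frames (U)
Q: fault, frames (U Q)
R: fault, evict U, frames (Q R)
Q: hit
R: hit
Q: hit
H: fault, evict Q, frames (R H)
R: hit
G: fault, evict R, frames (H G)
H: hit
R: fault, evict H, frames (G R)
Q: fault, evict G, frames (R Q)
Page faults: 7.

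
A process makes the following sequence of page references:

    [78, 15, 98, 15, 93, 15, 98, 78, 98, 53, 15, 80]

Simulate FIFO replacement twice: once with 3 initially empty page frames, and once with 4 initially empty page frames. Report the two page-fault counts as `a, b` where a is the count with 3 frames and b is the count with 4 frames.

3 frames: F F F . F . . F . F F F → 8 faults.
4 frames: F F F . F . . . . F . F → 6 faults.
6 < 8: adding a frame reduced faults, as is typical.

8, 6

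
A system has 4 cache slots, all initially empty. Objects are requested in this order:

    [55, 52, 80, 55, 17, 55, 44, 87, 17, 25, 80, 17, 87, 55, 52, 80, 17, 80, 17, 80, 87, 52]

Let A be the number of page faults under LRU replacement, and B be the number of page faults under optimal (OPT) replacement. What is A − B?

4

Under LRU: F F F . F . F F . F F . . F F F F . . . F . → 13 faults.
Under OPT: F F F . F . F F . F . . . F F . . . . . . . → 9 faults.
A − B = 13 − 9 = 4.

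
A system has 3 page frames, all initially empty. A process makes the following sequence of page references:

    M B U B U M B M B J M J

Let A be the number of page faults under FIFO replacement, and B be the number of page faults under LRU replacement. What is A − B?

1

Under FIFO: F F F . . . . . . F F . → 5 faults.
Under LRU: F F F . . . . . . F . . → 4 faults.
A − B = 5 − 4 = 1.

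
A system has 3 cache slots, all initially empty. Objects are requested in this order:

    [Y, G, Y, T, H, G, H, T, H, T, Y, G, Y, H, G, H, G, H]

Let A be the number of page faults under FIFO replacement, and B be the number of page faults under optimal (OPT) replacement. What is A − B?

Under FIFO: F F . F F . . . . . F F . . . . . . → 6 faults.
Under OPT: F F . F F . . . . . F . . . . . . . → 5 faults.
A − B = 6 − 5 = 1.

1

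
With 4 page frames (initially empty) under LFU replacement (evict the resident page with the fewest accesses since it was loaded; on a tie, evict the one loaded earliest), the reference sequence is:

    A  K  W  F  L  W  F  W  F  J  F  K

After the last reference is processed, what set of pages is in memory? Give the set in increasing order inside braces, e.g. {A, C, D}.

{F, J, K, W}

A → fault, frames {A}
K → fault, frames {A,K}
W → fault, frames {A,K,W}
F → fault, frames {A,K,W,F}
L → fault, evict A, frames {K,W,F,L}
W → hit
F → hit
W → hit
F → hit
J → fault, evict K, frames {W,F,L,J}
F → hit
K → fault, evict L, frames {W,F,J,K}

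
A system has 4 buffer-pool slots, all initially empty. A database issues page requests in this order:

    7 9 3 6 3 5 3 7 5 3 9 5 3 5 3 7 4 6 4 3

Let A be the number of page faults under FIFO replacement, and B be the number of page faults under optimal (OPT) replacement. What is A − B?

Under FIFO: F F F F . F . F . . F . F . . . F F . . → 10 faults.
Under OPT: F F F F . F . . . . . . . . . . F F . . → 7 faults.
A − B = 10 − 7 = 3.

3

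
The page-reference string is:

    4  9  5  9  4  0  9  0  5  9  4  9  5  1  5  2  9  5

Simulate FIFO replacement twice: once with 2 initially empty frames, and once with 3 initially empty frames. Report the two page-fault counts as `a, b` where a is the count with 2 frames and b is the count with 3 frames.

14, 11

2 frames: F F F . F F F . F . F F F F . F F F → 14 faults.
3 frames: F F F . . F . . . . F F F F . F F F → 11 faults.
11 < 14: adding a frame reduced faults, as is typical.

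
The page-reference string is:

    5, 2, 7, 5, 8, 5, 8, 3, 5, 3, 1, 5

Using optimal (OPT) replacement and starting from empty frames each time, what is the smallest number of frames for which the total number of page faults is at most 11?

f=1: 12 faults
f=2: 6 faults
f=3: 6 faults
f=4: 6 faults
f=5: 6 faults
f=6: 6 faults
Smallest f with faults ≤ 11 is 2.

2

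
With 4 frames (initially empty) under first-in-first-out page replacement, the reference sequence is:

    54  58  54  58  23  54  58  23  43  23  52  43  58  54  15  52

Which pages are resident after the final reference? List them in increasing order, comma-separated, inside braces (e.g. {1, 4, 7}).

{15, 43, 52, 54}

54 → miss, frames (54)
58 → miss, frames (54 58)
54 → hit
58 → hit
23 → miss, frames (54 58 23)
54 → hit
58 → hit
23 → hit
43 → miss, frames (54 58 23 43)
23 → hit
52 → miss, evict 54, frames (58 23 43 52)
43 → hit
58 → hit
54 → miss, evict 58, frames (23 43 52 54)
15 → miss, evict 23, frames (43 52 54 15)
52 → hit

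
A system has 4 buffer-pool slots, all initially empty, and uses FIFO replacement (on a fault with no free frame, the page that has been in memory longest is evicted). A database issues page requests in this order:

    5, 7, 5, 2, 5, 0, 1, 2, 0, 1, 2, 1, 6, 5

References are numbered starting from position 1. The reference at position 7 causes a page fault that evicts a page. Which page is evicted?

pos 1: 5 -> miss, frames (5)
pos 2: 7 -> miss, frames (5 7)
pos 3: 5 -> hit
pos 4: 2 -> miss, frames (5 7 2)
pos 5: 5 -> hit
pos 6: 0 -> miss, frames (5 7 2 0)
pos 7: 1 -> miss, evict 5, frames (7 2 0 1)
At position 7, page 5 is evicted.

5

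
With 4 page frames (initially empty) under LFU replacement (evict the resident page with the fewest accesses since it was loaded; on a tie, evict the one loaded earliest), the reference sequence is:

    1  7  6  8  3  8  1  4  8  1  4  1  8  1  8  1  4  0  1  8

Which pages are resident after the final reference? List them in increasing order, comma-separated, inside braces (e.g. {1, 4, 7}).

1: fault, frames [1]
7: fault, frames [1, 7]
6: fault, frames [1, 7, 6]
8: fault, frames [1, 7, 6, 8]
3: fault, evict 1, frames [7, 6, 8, 3]
8: hit
1: fault, evict 7, frames [6, 8, 3, 1]
4: fault, evict 6, frames [8, 3, 1, 4]
8: hit
1: hit
4: hit
1: hit
8: hit
1: hit
8: hit
1: hit
4: hit
0: fault, evict 3, frames [8, 1, 4, 0]
1: hit
8: hit

{0, 1, 4, 8}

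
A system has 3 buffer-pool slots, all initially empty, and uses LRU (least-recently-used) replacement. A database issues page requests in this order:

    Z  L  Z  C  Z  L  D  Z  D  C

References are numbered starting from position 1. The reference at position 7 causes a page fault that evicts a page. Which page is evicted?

C

pos 1: Z -> miss, frames [Z]
pos 2: L -> miss, frames [Z, L]
pos 3: Z -> hit
pos 4: C -> miss, frames [L, Z, C]
pos 5: Z -> hit
pos 6: L -> hit
pos 7: D -> miss, evict C, frames [Z, L, D]
At position 7, page C is evicted.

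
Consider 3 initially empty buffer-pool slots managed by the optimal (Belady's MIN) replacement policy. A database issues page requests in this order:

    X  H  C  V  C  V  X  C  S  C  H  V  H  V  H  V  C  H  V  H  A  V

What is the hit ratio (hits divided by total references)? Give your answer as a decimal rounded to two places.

X → miss, frames [X]
H → miss, frames [X, H]
C → miss, frames [X, H, C]
V → miss, evict H, frames [X, C, V]
C → hit
V → hit
X → hit
C → hit
S → miss, evict X, frames [C, V, S]
C → hit
H → miss, evict S, frames [C, V, H]
V → hit
H → hit
V → hit
H → hit
V → hit
C → hit
H → hit
V → hit
H → hit
A → miss, evict H, frames [C, V, A]
V → hit
Hits: 15 of 22 references → 15/22 = 0.6818.

0.68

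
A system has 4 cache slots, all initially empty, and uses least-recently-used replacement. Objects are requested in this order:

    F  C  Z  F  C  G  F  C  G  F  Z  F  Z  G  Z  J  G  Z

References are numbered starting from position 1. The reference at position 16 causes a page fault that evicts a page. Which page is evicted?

pos 1: F → fault, frames (F)
pos 2: C → fault, frames (F C)
pos 3: Z → fault, frames (F C Z)
pos 4: F → hit
pos 5: C → hit
pos 6: G → fault, frames (Z F C G)
pos 7: F → hit
pos 8: C → hit
pos 9: G → hit
pos 10: F → hit
pos 11: Z → hit
pos 12: F → hit
pos 13: Z → hit
pos 14: G → hit
pos 15: Z → hit
pos 16: J → fault, evict C, frames (F G Z J)
At position 16, page C is evicted.

C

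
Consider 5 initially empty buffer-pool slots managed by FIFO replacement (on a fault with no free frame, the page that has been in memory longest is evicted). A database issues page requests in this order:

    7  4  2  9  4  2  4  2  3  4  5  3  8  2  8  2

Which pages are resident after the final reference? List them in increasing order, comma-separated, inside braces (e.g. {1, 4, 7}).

{2, 3, 5, 8, 9}

7 -> miss, frames [7]
4 -> miss, frames [7, 4]
2 -> miss, frames [7, 4, 2]
9 -> miss, frames [7, 4, 2, 9]
4 -> hit
2 -> hit
4 -> hit
2 -> hit
3 -> miss, frames [7, 4, 2, 9, 3]
4 -> hit
5 -> miss, evict 7, frames [4, 2, 9, 3, 5]
3 -> hit
8 -> miss, evict 4, frames [2, 9, 3, 5, 8]
2 -> hit
8 -> hit
2 -> hit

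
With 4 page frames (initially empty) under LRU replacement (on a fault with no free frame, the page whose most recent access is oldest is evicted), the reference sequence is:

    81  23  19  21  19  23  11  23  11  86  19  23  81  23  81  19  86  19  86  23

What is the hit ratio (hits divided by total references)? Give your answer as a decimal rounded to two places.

81 → fault, frames [81]
23 → fault, frames [81, 23]
19 → fault, frames [81, 23, 19]
21 → fault, frames [81, 23, 19, 21]
19 → hit
23 → hit
11 → fault, evict 81, frames [21, 19, 23, 11]
23 → hit
11 → hit
86 → fault, evict 21, frames [19, 23, 11, 86]
19 → hit
23 → hit
81 → fault, evict 11, frames [86, 19, 23, 81]
23 → hit
81 → hit
19 → hit
86 → hit
19 → hit
86 → hit
23 → hit
Hits: 13 of 20 references → 13/20 = 0.6500.

0.65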